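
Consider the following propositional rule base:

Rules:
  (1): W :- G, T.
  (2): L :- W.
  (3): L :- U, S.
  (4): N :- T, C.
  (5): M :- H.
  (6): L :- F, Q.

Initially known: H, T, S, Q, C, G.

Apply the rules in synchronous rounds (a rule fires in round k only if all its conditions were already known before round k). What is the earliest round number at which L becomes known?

2

[1] (1) [W :- G, T.]; (4) [N :- T, C.]; (5) [M :- H.]. ⇒ new: W, N, M.
[2] (2) [L :- W.]. ⇒ new: L.
L first appears in round 2.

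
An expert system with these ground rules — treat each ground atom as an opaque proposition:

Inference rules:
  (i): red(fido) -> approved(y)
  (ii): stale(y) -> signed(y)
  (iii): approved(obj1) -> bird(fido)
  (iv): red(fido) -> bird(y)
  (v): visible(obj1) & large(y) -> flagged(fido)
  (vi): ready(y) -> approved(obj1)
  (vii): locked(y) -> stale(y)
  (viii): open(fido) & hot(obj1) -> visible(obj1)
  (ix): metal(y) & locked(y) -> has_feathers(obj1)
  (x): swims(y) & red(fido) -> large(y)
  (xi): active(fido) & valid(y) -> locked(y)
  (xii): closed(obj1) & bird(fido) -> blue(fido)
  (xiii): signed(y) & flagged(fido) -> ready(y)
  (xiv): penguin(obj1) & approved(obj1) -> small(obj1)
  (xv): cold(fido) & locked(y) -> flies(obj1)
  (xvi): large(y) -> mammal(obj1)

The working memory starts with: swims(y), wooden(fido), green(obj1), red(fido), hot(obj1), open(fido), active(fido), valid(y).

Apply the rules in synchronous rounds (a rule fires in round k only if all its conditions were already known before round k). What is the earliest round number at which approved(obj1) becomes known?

[1] (i) [red(fido) -> approved(y)]; (iv) [red(fido) -> bird(y)]; (viii) [open(fido) & hot(obj1) -> visible(obj1)]; (x) [swims(y) & red(fido) -> large(y)]; (xi) [active(fido) & valid(y) -> locked(y)]. ⇒ new: approved(y), bird(y), visible(obj1), large(y), locked(y).
[2] (v) [visible(obj1) & large(y) -> flagged(fido)]; (vii) [locked(y) -> stale(y)]; (xvi) [large(y) -> mammal(obj1)]. ⇒ new: flagged(fido), stale(y), mammal(obj1).
[3] (ii) [stale(y) -> signed(y)]. ⇒ new: signed(y).
[4] (xiii) [signed(y) & flagged(fido) -> ready(y)]. ⇒ new: ready(y).
[5] (vi) [ready(y) -> approved(obj1)]. ⇒ new: approved(obj1).
approved(obj1) first appears in round 5.

5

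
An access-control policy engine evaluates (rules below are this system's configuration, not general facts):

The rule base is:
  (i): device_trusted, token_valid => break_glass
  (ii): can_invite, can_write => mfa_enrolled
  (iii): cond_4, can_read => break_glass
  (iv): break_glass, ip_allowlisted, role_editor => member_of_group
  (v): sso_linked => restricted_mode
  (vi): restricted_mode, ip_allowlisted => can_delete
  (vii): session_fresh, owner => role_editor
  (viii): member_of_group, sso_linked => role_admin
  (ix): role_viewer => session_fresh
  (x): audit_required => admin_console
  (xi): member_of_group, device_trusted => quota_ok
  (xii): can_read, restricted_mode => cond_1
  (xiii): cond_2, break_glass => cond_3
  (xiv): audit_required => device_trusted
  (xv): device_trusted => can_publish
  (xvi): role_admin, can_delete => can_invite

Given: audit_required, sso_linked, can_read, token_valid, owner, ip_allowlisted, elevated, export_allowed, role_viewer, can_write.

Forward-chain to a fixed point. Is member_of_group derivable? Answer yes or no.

yes

[1] (v) [sso_linked => restricted_mode]; (ix) [role_viewer => session_fresh]; (x) [audit_required => admin_console]; (xiv) [audit_required => device_trusted]. ⇒ new: restricted_mode, session_fresh, admin_console, device_trusted.
[2] (i) [device_trusted, token_valid => break_glass]; (vi) [restricted_mode, ip_allowlisted => can_delete]; (vii) [session_fresh, owner => role_editor]; (xii) [can_read, restricted_mode => cond_1]; (xv) [device_trusted => can_publish]. ⇒ new: break_glass, can_delete, role_editor, cond_1, can_publish.
[3] (iv) [break_glass, ip_allowlisted, role_editor => member_of_group]. ⇒ new: member_of_group.
[4] (viii) [member_of_group, sso_linked => role_admin]; (xi) [member_of_group, device_trusted => quota_ok]. ⇒ new: role_admin, quota_ok.
[5] (xvi) [role_admin, can_delete => can_invite]. ⇒ new: can_invite.
[6] (ii) [can_invite, can_write => mfa_enrolled]. ⇒ new: mfa_enrolled.
member_of_group appears in round 3, so it is derivable.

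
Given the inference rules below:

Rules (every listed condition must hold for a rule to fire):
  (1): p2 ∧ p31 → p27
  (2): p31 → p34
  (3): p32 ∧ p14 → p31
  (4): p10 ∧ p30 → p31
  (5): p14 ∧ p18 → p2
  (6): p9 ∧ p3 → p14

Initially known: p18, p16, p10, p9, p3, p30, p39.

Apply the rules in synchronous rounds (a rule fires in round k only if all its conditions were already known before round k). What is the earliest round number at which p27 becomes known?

3

[1] (4) [p10 ∧ p30 → p31]; (6) [p9 ∧ p3 → p14]. ⇒ new: p31, p14.
[2] (2) [p31 → p34]; (5) [p14 ∧ p18 → p2]. ⇒ new: p34, p2.
[3] (1) [p2 ∧ p31 → p27]. ⇒ new: p27.
p27 first appears in round 3.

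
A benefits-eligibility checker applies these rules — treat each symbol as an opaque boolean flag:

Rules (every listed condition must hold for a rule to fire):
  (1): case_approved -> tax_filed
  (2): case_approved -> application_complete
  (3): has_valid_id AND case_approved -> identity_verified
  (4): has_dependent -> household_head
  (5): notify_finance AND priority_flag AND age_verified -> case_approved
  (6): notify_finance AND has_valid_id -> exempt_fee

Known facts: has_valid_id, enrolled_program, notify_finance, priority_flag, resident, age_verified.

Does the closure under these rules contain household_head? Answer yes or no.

Round 1: (5) [notify_finance AND priority_flag AND age_verified -> case_approved]; (6) [notify_finance AND has_valid_id -> exempt_fee]. Adds case_approved, exempt_fee.
Round 2: (1) [case_approved -> tax_filed]; (2) [case_approved -> application_complete]; (3) [has_valid_id AND case_approved -> identity_verified]. Adds tax_filed, application_complete, identity_verified.
Fixed point reached. household_head is concluded only by (4); (4) needs has_dependent (never derived).

no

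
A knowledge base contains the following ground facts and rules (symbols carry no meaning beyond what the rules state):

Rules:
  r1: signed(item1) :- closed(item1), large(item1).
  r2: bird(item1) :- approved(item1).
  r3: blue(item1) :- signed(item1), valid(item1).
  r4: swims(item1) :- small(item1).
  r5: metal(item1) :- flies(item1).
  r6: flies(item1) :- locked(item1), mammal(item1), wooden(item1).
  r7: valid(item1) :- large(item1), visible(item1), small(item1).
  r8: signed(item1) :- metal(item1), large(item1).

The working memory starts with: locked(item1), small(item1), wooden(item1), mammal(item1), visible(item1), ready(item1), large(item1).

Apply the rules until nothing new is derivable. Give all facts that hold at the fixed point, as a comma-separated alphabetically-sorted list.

blue(item1), flies(item1), large(item1), locked(item1), mammal(item1), metal(item1), ready(item1), signed(item1), small(item1), swims(item1), valid(item1), visible(item1), wooden(item1)

[1] r4 [swims(item1) :- small(item1).]; r6 [flies(item1) :- locked(item1), mammal(item1), wooden(item1).]; r7 [valid(item1) :- large(item1), visible(item1), small(item1).]. ⇒ new: swims(item1), flies(item1), valid(item1).
[2] r5 [metal(item1) :- flies(item1).]. ⇒ new: metal(item1).
[3] r8 [signed(item1) :- metal(item1), large(item1).]. ⇒ new: signed(item1).
[4] r3 [blue(item1) :- signed(item1), valid(item1).]. ⇒ new: blue(item1).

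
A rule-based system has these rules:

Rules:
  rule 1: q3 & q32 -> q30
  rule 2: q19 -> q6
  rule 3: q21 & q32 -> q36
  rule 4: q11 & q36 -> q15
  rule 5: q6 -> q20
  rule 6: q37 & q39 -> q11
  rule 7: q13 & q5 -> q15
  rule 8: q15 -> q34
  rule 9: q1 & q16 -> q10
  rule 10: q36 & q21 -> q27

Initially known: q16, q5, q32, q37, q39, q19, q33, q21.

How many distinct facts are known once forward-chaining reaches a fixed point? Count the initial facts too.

15

Round 1 — rule 2, rule 3, rule 6, derive q6, q36, q11.
Round 2 — rule 4, rule 5, rule 10, derive q15, q20, q27.
Round 3 — rule 8, derive q34.
Closure: {q11, q15, q16, q19, q20, q21, q27, q32, q33, q34, q36, q37, q39, q5, q6} — 15 facts.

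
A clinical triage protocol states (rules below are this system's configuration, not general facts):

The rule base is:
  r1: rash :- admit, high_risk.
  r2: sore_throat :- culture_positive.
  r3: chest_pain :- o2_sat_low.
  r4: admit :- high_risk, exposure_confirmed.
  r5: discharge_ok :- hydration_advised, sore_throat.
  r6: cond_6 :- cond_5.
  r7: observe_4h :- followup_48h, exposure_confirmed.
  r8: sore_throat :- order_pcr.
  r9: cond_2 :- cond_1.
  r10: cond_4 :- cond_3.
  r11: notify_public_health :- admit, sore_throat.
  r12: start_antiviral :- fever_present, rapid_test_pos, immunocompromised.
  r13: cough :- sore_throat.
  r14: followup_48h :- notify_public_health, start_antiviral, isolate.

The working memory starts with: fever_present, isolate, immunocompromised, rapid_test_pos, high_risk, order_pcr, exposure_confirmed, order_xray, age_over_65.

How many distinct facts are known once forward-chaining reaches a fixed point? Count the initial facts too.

Round 1 — r4, r8, r12, derive admit, sore_throat, start_antiviral.
Round 2 — r1, r11, r13, derive rash, notify_public_health, cough.
Round 3 — r14, derive followup_48h.
Round 4 — r7, derive observe_4h.
Closure: {admit, age_over_65, cough, exposure_confirmed, fever_present, followup_48h, high_risk, immunocompromised, isolate, notify_public_health, observe_4h, order_pcr, order_xray, rapid_test_pos, rash, sore_throat, start_antiviral} — 17 facts.

17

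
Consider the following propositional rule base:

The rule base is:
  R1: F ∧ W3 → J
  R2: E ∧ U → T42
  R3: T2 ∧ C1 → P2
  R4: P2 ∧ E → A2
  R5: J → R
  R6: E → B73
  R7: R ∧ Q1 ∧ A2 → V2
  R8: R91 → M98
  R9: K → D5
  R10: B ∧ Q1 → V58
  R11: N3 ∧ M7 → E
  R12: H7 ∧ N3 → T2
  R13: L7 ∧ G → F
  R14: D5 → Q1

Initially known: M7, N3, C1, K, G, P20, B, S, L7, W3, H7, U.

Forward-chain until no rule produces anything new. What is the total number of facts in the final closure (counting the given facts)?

25

Round 1 — R9, R11, R12, R13, derive D5, E, T2, F.
Round 2 — R1, R2, R3, R6, R14, derive J, T42, P2, B73, Q1.
Round 3 — R4, R5, R10, derive A2, R, V58.
Round 4 — R7, derive V2.
Closure: {A2, B, B73, C1, D5, E, F, G, H7, J, K, L7, M7, N3, P2, P20, Q1, R, S, T2, T42, U, V2, V58, W3} — 25 facts.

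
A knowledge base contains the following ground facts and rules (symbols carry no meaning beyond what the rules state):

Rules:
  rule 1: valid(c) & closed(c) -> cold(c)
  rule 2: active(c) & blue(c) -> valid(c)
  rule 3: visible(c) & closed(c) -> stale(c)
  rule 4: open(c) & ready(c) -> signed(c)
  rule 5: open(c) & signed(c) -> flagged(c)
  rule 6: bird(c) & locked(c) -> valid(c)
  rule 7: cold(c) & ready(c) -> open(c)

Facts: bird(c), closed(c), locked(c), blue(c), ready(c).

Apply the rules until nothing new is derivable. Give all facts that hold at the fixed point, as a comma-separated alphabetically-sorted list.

bird(c), blue(c), closed(c), cold(c), flagged(c), locked(c), open(c), ready(c), signed(c), valid(c)

Round 1 — rule 6, derive valid(c).
Round 2 — rule 1, derive cold(c).
Round 3 — rule 7, derive open(c).
Round 4 — rule 4, derive signed(c).
Round 5 — rule 5, derive flagged(c).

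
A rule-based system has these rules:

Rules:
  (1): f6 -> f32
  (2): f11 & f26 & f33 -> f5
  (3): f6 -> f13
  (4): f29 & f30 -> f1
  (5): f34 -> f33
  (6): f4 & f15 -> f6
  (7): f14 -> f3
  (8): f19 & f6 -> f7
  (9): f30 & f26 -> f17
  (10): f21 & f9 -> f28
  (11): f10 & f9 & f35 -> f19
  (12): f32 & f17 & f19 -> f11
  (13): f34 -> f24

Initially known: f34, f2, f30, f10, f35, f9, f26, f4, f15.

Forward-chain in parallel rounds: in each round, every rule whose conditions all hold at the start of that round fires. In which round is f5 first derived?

[1] (5) [f34 -> f33]; (6) [f4 & f15 -> f6]; (9) [f30 & f26 -> f17]; (11) [f10 & f9 & f35 -> f19]; (13) [f34 -> f24]. ⇒ new: f33, f6, f17, f19, f24.
[2] (1) [f6 -> f32]; (3) [f6 -> f13]; (8) [f19 & f6 -> f7]. ⇒ new: f32, f13, f7.
[3] (12) [f32 & f17 & f19 -> f11]. ⇒ new: f11.
[4] (2) [f11 & f26 & f33 -> f5]. ⇒ new: f5.
f5 first appears in round 4.

4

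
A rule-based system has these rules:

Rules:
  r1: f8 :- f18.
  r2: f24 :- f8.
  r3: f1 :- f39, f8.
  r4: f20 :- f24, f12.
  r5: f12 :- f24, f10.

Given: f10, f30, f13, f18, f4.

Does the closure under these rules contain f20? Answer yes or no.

Round 1 fires r1, giving f8.
Round 2 fires r2, giving f24.
Round 3 fires r5, giving f12.
Round 4 fires r4, giving f20.
f20 appears in round 4, so it is derivable.

yes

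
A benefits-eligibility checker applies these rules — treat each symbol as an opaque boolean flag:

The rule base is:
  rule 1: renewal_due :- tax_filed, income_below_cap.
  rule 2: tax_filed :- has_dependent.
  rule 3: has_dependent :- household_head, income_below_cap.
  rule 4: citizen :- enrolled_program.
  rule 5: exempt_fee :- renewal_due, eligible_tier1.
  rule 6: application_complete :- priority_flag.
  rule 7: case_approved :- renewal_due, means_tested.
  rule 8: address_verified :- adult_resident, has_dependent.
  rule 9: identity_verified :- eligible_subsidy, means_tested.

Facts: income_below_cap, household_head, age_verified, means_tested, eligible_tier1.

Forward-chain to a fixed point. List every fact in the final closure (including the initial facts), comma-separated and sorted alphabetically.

Round 1 fires rule 3, giving has_dependent.
Round 2 fires rule 2, giving tax_filed.
Round 3 fires rule 1, giving renewal_due.
Round 4 fires rule 5, rule 7, giving exempt_fee, case_approved.

age_verified, case_approved, eligible_tier1, exempt_fee, has_dependent, household_head, income_below_cap, means_tested, renewal_due, tax_filed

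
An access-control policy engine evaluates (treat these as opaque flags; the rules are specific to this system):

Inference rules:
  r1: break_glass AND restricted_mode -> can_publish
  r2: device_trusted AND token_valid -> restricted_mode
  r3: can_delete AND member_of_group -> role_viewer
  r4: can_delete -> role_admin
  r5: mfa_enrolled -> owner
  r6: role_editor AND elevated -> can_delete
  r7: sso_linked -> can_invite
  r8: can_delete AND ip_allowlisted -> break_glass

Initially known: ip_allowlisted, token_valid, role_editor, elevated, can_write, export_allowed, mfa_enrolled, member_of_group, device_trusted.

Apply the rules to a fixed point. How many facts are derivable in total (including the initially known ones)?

16

[1] r2 [device_trusted AND token_valid -> restricted_mode]; r5 [mfa_enrolled -> owner]; r6 [role_editor AND elevated -> can_delete]. ⇒ new: restricted_mode, owner, can_delete.
[2] r3 [can_delete AND member_of_group -> role_viewer]; r4 [can_delete -> role_admin]; r8 [can_delete AND ip_allowlisted -> break_glass]. ⇒ new: role_viewer, role_admin, break_glass.
[3] r1 [break_glass AND restricted_mode -> can_publish]. ⇒ new: can_publish.
Closure: {break_glass, can_delete, can_publish, can_write, device_trusted, elevated, export_allowed, ip_allowlisted, member_of_group, mfa_enrolled, owner, restricted_mode, role_admin, role_editor, role_viewer, token_valid} — 16 facts.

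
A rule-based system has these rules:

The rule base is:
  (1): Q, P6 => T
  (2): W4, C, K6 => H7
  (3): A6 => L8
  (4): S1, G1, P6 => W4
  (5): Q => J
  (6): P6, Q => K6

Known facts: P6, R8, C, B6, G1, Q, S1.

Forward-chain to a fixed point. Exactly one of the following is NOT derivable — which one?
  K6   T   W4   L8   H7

Round 1: (1) [Q, P6 => T]; (4) [S1, G1, P6 => W4]; (5) [Q => J]; (6) [P6, Q => K6]. Adds T, W4, J, K6.
Round 2: (2) [W4, C, K6 => H7]. Adds H7.
Derived: H7 (round 2), W4 (round 1), T (round 1), K6 (round 1). L8 never appears in any round.

L8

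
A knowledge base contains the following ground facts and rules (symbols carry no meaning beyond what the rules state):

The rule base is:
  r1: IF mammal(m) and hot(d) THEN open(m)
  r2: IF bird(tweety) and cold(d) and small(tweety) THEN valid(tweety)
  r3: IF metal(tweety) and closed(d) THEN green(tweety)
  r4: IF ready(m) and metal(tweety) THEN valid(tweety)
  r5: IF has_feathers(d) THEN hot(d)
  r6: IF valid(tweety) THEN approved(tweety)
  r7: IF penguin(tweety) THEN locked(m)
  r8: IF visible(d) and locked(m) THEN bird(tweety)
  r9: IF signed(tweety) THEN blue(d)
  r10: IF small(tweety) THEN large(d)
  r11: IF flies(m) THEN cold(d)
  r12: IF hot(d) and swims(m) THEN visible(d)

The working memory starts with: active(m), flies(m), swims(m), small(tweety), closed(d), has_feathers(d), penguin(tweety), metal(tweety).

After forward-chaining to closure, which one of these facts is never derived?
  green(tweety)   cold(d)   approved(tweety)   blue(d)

blue(d)

Round 1 fires r3, r5, r7, r10, r11, giving green(tweety), hot(d), locked(m), large(d), cold(d).
Round 2 fires r12, giving visible(d).
Round 3 fires r8, giving bird(tweety).
Round 4 fires r2, giving valid(tweety).
Round 5 fires r6, giving approved(tweety).
Derived: approved(tweety) (round 5), green(tweety) (round 1), cold(d) (round 1). blue(d) never appears in any round.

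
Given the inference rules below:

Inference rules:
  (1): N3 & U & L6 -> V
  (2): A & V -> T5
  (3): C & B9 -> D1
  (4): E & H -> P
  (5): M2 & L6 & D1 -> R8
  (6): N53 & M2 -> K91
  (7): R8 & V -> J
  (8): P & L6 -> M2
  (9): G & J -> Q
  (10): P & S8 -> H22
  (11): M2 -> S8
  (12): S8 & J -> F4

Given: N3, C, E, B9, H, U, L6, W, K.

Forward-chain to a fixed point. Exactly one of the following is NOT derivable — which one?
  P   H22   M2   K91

K91

Round 1 — (1), (3), (4), derive V, D1, P.
Round 2 — (8), derive M2.
Round 3 — (5), (11), derive R8, S8.
Round 4 — (7), (10), derive J, H22.
Round 5 — (12), derive F4.
Derived: P (round 1), H22 (round 4), M2 (round 2). K91 never appears in any round.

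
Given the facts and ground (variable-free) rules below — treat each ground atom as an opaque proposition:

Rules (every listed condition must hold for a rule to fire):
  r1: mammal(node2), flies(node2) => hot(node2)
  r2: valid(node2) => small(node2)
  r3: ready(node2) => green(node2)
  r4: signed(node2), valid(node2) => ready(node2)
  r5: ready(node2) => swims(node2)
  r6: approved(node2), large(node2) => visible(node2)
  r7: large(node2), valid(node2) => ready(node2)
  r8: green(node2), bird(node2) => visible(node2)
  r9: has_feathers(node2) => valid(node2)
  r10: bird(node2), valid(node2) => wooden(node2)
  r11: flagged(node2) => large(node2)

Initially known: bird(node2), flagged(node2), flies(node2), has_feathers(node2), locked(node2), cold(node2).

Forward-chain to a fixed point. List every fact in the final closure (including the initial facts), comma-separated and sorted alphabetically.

Round 1: r9 [has_feathers(node2) => valid(node2)]; r11 [flagged(node2) => large(node2)]. New: valid(node2), large(node2).
Round 2: r2 [valid(node2) => small(node2)]; r7 [large(node2), valid(node2) => ready(node2)]; r10 [bird(node2), valid(node2) => wooden(node2)]. New: small(node2), ready(node2), wooden(node2).
Round 3: r3 [ready(node2) => green(node2)]; r5 [ready(node2) => swims(node2)]. New: green(node2), swims(node2).
Round 4: r8 [green(node2), bird(node2) => visible(node2)]. New: visible(node2).

bird(node2), cold(node2), flagged(node2), flies(node2), green(node2), has_feathers(node2), large(node2), locked(node2), ready(node2), small(node2), swims(node2), valid(node2), visible(node2), wooden(node2)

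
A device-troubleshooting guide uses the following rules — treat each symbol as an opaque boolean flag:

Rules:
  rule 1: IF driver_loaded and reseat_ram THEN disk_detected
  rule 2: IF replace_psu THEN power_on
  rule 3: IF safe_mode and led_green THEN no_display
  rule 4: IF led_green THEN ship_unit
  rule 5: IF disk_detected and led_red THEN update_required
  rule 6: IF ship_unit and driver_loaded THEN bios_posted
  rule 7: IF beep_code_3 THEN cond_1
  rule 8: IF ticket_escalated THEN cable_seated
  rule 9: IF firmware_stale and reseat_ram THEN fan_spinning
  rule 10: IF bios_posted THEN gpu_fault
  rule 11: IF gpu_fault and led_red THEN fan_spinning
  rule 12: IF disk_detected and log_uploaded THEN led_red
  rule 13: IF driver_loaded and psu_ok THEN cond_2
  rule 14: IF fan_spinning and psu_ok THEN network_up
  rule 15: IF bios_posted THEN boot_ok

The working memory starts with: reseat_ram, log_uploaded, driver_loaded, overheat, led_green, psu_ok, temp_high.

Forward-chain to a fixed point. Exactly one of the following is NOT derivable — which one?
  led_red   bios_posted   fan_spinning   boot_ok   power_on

power_on

Round 1 fires rule 1, rule 4, rule 13, giving disk_detected, ship_unit, cond_2.
Round 2 fires rule 6, rule 12, giving bios_posted, led_red.
Round 3 fires rule 5, rule 10, rule 15, giving update_required, gpu_fault, boot_ok.
Round 4 fires rule 11, giving fan_spinning.
Round 5 fires rule 14, giving network_up.
Derived: led_red (round 2), boot_ok (round 3), fan_spinning (round 4), bios_posted (round 2). power_on never appears in any round.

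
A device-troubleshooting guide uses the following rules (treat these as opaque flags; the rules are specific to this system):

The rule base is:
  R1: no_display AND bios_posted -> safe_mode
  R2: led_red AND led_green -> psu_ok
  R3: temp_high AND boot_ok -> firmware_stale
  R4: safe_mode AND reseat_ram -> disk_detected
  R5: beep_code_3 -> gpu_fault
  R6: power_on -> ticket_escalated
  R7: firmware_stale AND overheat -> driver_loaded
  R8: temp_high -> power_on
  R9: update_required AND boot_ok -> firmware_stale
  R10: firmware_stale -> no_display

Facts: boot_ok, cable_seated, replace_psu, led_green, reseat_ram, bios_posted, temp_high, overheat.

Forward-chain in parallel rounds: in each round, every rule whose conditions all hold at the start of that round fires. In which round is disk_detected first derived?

[1] R3 [temp_high AND boot_ok -> firmware_stale]; R8 [temp_high -> power_on]. ⇒ new: firmware_stale, power_on.
[2] R6 [power_on -> ticket_escalated]; R7 [firmware_stale AND overheat -> driver_loaded]; R10 [firmware_stale -> no_display]. ⇒ new: ticket_escalated, driver_loaded, no_display.
[3] R1 [no_display AND bios_posted -> safe_mode]. ⇒ new: safe_mode.
[4] R4 [safe_mode AND reseat_ram -> disk_detected]. ⇒ new: disk_detected.
disk_detected first appears in round 4.

4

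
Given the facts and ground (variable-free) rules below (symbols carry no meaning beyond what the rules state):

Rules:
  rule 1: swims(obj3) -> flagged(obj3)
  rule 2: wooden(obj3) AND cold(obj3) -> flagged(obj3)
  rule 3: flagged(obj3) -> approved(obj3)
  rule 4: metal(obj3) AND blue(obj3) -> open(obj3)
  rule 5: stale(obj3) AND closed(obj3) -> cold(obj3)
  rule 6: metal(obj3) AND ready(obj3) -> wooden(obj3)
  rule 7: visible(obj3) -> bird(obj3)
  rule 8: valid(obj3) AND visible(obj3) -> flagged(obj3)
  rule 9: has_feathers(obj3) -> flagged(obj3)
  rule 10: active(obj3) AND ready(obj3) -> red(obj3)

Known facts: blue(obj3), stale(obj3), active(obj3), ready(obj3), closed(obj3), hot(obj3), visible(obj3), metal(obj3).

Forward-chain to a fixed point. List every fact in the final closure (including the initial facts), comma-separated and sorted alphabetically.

active(obj3), approved(obj3), bird(obj3), blue(obj3), closed(obj3), cold(obj3), flagged(obj3), hot(obj3), metal(obj3), open(obj3), ready(obj3), red(obj3), stale(obj3), visible(obj3), wooden(obj3)

Round 1: rule 4 [metal(obj3) AND blue(obj3) -> open(obj3)]; rule 5 [stale(obj3) AND closed(obj3) -> cold(obj3)]; rule 6 [metal(obj3) AND ready(obj3) -> wooden(obj3)]; rule 7 [visible(obj3) -> bird(obj3)]; rule 10 [active(obj3) AND ready(obj3) -> red(obj3)]. New: open(obj3), cold(obj3), wooden(obj3), bird(obj3), red(obj3).
Round 2: rule 2 [wooden(obj3) AND cold(obj3) -> flagged(obj3)]. New: flagged(obj3).
Round 3: rule 3 [flagged(obj3) -> approved(obj3)]. New: approved(obj3).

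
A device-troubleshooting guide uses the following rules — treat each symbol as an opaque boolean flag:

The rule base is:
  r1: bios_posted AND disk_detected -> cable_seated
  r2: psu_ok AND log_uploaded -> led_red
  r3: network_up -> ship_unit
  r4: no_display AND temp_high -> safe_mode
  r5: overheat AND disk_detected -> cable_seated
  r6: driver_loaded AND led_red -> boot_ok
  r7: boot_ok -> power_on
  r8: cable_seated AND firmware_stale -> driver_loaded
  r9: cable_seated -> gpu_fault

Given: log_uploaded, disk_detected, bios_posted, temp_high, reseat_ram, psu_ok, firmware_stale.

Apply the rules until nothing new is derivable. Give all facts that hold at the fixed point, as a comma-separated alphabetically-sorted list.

bios_posted, boot_ok, cable_seated, disk_detected, driver_loaded, firmware_stale, gpu_fault, led_red, log_uploaded, power_on, psu_ok, reseat_ram, temp_high

Round 1: r1 [bios_posted AND disk_detected -> cable_seated]; r2 [psu_ok AND log_uploaded -> led_red]. Adds cable_seated, led_red.
Round 2: r8 [cable_seated AND firmware_stale -> driver_loaded]; r9 [cable_seated -> gpu_fault]. Adds driver_loaded, gpu_fault.
Round 3: r6 [driver_loaded AND led_red -> boot_ok]. Adds boot_ok.
Round 4: r7 [boot_ok -> power_on]. Adds power_on.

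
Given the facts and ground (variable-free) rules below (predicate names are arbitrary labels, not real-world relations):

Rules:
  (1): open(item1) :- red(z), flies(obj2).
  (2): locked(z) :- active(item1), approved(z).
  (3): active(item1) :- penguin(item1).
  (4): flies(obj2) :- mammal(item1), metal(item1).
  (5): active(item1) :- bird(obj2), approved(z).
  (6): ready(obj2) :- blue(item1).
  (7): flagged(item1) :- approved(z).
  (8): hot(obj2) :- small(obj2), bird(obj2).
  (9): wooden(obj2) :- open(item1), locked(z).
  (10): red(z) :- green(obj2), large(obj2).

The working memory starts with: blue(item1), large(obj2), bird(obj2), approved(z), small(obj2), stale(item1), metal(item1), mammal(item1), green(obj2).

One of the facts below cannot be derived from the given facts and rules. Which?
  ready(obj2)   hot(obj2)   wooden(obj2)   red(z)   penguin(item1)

penguin(item1)

Round 1 — (4), (5), (6), (7), (8), (10), derive flies(obj2), active(item1), ready(obj2), flagged(item1), hot(obj2), red(z).
Round 2 — (1), (2), derive open(item1), locked(z).
Round 3 — (9), derive wooden(obj2).
Derived: wooden(obj2) (round 3), red(z) (round 1), hot(obj2) (round 1), ready(obj2) (round 1). penguin(item1) never appears in any round.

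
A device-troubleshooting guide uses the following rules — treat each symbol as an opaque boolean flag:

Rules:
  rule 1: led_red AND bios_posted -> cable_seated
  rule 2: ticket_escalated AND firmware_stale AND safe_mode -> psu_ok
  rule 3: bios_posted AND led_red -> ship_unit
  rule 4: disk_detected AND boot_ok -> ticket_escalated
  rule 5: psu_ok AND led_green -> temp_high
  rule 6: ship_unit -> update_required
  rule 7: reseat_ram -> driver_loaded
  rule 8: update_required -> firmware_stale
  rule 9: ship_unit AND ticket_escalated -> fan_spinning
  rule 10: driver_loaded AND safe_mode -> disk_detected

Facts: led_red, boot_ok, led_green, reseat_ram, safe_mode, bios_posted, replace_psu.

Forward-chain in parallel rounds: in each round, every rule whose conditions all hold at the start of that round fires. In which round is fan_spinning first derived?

4

Round 1: rule 1 [led_red AND bios_posted -> cable_seated]; rule 3 [bios_posted AND led_red -> ship_unit]; rule 7 [reseat_ram -> driver_loaded]. New: cable_seated, ship_unit, driver_loaded.
Round 2: rule 6 [ship_unit -> update_required]; rule 10 [driver_loaded AND safe_mode -> disk_detected]. New: update_required, disk_detected.
Round 3: rule 4 [disk_detected AND boot_ok -> ticket_escalated]; rule 8 [update_required -> firmware_stale]. New: ticket_escalated, firmware_stale.
Round 4: rule 2 [ticket_escalated AND firmware_stale AND safe_mode -> psu_ok]; rule 9 [ship_unit AND ticket_escalated -> fan_spinning]. New: psu_ok, fan_spinning.
fan_spinning first appears in round 4.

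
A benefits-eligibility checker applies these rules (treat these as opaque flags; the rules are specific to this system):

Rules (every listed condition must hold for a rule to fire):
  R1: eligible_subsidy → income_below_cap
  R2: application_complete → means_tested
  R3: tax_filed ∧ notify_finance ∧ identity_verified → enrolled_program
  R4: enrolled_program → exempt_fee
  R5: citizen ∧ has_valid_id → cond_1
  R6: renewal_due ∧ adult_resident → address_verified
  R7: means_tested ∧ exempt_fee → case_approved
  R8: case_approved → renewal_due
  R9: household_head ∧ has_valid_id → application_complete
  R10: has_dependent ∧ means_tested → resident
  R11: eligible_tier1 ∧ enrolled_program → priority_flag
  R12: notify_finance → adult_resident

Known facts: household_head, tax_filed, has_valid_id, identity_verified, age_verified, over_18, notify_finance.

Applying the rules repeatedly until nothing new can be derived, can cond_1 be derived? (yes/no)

Round 1 fires R3, R9, R12, giving enrolled_program, application_complete, adult_resident.
Round 2 fires R2, R4, giving means_tested, exempt_fee.
Round 3 fires R7, giving case_approved.
Round 4 fires R8, giving renewal_due.
Round 5 fires R6, giving address_verified.
Fixed point reached. cond_1 is concluded only by R5; R5 needs citizen (never derived).

no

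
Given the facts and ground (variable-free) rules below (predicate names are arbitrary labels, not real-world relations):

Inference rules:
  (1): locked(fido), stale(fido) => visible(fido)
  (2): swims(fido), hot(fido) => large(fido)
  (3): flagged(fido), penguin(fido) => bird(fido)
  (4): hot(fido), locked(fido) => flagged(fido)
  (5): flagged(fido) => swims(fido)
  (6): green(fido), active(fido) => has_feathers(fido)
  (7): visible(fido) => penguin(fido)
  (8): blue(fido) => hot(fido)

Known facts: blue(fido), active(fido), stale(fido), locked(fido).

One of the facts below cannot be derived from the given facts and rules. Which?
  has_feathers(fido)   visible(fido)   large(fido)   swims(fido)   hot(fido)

Round 1: (1) [locked(fido), stale(fido) => visible(fido)]; (8) [blue(fido) => hot(fido)]. New: visible(fido), hot(fido).
Round 2: (4) [hot(fido), locked(fido) => flagged(fido)]; (7) [visible(fido) => penguin(fido)]. New: flagged(fido), penguin(fido).
Round 3: (3) [flagged(fido), penguin(fido) => bird(fido)]; (5) [flagged(fido) => swims(fido)]. New: bird(fido), swims(fido).
Round 4: (2) [swims(fido), hot(fido) => large(fido)]. New: large(fido).
Derived: hot(fido) (round 1), visible(fido) (round 1), swims(fido) (round 3), large(fido) (round 4). has_feathers(fido) never appears in any round.

has_feathers(fido)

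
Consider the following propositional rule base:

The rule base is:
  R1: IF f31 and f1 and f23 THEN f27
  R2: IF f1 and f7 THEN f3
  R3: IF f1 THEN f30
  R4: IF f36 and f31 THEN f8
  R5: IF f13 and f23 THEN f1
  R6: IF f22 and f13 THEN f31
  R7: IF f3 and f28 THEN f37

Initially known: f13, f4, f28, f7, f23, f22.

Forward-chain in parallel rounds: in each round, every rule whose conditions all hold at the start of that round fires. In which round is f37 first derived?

3

Round 1 — R5, R6, derive f1, f31.
Round 2 — R1, R2, R3, derive f27, f3, f30.
Round 3 — R7, derive f37.
f37 first appears in round 3.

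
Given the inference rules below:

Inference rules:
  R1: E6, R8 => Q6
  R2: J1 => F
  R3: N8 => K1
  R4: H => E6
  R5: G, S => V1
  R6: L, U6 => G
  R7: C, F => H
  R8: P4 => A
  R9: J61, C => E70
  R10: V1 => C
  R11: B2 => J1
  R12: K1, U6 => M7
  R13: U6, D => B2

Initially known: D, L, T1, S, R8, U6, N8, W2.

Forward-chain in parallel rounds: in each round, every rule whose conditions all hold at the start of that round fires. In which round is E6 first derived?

Round 1: R3 [N8 => K1]; R6 [L, U6 => G]; R13 [U6, D => B2]. Adds K1, G, B2.
Round 2: R5 [G, S => V1]; R11 [B2 => J1]; R12 [K1, U6 => M7]. Adds V1, J1, M7.
Round 3: R2 [J1 => F]; R10 [V1 => C]. Adds F, C.
Round 4: R7 [C, F => H]. Adds H.
Round 5: R4 [H => E6]. Adds E6.
E6 first appears in round 5.

5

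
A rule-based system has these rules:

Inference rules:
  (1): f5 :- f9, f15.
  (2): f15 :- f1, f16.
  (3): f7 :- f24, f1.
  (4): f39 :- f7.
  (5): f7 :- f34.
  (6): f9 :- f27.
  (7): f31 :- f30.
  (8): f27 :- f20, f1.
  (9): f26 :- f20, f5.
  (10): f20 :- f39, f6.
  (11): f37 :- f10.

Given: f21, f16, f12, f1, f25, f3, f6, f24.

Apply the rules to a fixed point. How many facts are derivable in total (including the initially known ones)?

Round 1: (2) [f15 :- f1, f16.]; (3) [f7 :- f24, f1.]. New: f15, f7.
Round 2: (4) [f39 :- f7.]. New: f39.
Round 3: (10) [f20 :- f39, f6.]. New: f20.
Round 4: (8) [f27 :- f20, f1.]. New: f27.
Round 5: (6) [f9 :- f27.]. New: f9.
Round 6: (1) [f5 :- f9, f15.]. New: f5.
Round 7: (9) [f26 :- f20, f5.]. New: f26.
Closure: {f1, f12, f15, f16, f20, f21, f24, f25, f26, f27, f3, f39, f5, f6, f7, f9} — 16 facts.

16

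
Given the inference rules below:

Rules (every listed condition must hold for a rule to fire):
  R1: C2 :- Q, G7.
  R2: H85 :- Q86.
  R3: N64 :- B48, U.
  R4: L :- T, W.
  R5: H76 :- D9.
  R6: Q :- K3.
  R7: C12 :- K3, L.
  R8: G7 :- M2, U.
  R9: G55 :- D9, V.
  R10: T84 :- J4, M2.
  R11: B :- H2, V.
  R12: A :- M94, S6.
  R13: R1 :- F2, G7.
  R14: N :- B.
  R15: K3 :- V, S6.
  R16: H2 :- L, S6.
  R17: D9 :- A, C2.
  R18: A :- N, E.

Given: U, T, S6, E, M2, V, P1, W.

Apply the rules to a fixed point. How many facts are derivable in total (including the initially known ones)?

21

Round 1 — R4, R8, R15, derive L, G7, K3.
Round 2 — R6, R7, R16, derive Q, C12, H2.
Round 3 — R1, R11, derive C2, B.
Round 4 — R14, derive N.
Round 5 — R18, derive A.
Round 6 — R17, derive D9.
Round 7 — R5, R9, derive H76, G55.
Closure: {A, B, C12, C2, D9, E, G55, G7, H2, H76, K3, L, M2, N, P1, Q, S6, T, U, V, W} — 21 facts.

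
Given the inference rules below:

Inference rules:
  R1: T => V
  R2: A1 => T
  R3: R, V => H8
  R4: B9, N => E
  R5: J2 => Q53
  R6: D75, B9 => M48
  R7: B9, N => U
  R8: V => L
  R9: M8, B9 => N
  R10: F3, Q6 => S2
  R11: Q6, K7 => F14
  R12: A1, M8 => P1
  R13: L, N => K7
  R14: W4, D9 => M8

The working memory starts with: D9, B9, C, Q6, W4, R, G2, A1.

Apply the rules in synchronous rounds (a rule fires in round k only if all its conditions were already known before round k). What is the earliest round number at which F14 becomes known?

5

Round 1 — R2, R14, derive T, M8.
Round 2 — R1, R9, R12, derive V, N, P1.
Round 3 — R3, R4, R7, R8, derive H8, E, U, L.
Round 4 — R13, derive K7.
Round 5 — R11, derive F14.
F14 first appears in round 5.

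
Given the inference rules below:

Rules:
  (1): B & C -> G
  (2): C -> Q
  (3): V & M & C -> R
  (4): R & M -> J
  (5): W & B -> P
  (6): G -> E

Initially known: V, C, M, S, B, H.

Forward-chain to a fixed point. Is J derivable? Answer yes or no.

Round 1 — (1), (2), (3), derive G, Q, R.
Round 2 — (4), (6), derive J, E.
J appears in round 2, so it is derivable.

yes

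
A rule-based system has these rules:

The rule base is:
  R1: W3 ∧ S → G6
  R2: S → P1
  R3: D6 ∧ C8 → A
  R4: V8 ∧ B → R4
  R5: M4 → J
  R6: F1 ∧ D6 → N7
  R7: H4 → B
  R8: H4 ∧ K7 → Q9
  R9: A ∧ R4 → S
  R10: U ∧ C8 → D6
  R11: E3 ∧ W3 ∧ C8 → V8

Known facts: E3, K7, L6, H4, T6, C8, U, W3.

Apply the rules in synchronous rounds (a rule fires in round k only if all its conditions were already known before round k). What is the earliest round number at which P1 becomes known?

Round 1: R7 [H4 → B]; R8 [H4 ∧ K7 → Q9]; R10 [U ∧ C8 → D6]; R11 [E3 ∧ W3 ∧ C8 → V8]. Adds B, Q9, D6, V8.
Round 2: R3 [D6 ∧ C8 → A]; R4 [V8 ∧ B → R4]. Adds A, R4.
Round 3: R9 [A ∧ R4 → S]. Adds S.
Round 4: R1 [W3 ∧ S → G6]; R2 [S → P1]. Adds G6, P1.
P1 first appears in round 4.

4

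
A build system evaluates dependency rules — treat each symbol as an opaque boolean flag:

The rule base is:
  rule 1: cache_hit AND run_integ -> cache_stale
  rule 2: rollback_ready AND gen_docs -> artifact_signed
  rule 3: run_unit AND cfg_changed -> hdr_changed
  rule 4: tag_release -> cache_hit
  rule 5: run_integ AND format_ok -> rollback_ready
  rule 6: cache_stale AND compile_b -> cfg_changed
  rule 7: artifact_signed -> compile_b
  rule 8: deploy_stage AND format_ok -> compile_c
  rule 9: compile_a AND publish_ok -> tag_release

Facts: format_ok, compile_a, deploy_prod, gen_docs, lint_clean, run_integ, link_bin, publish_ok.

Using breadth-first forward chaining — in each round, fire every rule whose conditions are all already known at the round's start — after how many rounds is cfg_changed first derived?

4

[1] rule 5 [run_integ AND format_ok -> rollback_ready]; rule 9 [compile_a AND publish_ok -> tag_release]. ⇒ new: rollback_ready, tag_release.
[2] rule 2 [rollback_ready AND gen_docs -> artifact_signed]; rule 4 [tag_release -> cache_hit]. ⇒ new: artifact_signed, cache_hit.
[3] rule 1 [cache_hit AND run_integ -> cache_stale]; rule 7 [artifact_signed -> compile_b]. ⇒ new: cache_stale, compile_b.
[4] rule 6 [cache_stale AND compile_b -> cfg_changed]. ⇒ new: cfg_changed.
cfg_changed first appears in round 4.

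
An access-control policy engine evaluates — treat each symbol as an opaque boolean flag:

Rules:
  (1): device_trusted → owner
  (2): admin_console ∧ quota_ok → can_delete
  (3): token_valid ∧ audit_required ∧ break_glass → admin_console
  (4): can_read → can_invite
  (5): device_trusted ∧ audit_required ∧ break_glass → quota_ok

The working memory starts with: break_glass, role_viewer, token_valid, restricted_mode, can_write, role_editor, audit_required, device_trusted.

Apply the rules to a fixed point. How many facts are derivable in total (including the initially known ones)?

12

Round 1: (1) [device_trusted → owner]; (3) [token_valid ∧ audit_required ∧ break_glass → admin_console]; (5) [device_trusted ∧ audit_required ∧ break_glass → quota_ok]. Adds owner, admin_console, quota_ok.
Round 2: (2) [admin_console ∧ quota_ok → can_delete]. Adds can_delete.
Closure: {admin_console, audit_required, break_glass, can_delete, can_write, device_trusted, owner, quota_ok, restricted_mode, role_editor, role_viewer, token_valid} — 12 facts.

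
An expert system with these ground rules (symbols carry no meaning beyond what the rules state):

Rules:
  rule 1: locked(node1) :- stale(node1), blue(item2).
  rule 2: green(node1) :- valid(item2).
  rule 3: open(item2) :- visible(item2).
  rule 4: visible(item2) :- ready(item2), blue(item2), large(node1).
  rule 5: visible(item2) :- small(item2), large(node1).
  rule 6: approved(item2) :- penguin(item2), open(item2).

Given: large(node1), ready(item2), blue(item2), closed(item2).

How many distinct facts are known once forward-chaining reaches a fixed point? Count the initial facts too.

Round 1: rule 4 [visible(item2) :- ready(item2), blue(item2), large(node1).]. New: visible(item2).
Round 2: rule 3 [open(item2) :- visible(item2).]. New: open(item2).
Closure: {blue(item2), closed(item2), large(node1), open(item2), ready(item2), visible(item2)} — 6 facts.

6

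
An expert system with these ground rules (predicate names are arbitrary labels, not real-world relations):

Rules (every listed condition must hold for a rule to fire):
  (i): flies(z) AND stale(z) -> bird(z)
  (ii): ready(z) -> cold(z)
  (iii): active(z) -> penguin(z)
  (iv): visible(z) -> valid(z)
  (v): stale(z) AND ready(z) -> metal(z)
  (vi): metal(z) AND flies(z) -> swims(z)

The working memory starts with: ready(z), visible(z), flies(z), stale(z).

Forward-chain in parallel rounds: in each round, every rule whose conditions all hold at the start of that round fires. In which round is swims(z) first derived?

2

Round 1 — (i), (ii), (iv), (v), derive bird(z), cold(z), valid(z), metal(z).
Round 2 — (vi), derive swims(z).
swims(z) first appears in round 2.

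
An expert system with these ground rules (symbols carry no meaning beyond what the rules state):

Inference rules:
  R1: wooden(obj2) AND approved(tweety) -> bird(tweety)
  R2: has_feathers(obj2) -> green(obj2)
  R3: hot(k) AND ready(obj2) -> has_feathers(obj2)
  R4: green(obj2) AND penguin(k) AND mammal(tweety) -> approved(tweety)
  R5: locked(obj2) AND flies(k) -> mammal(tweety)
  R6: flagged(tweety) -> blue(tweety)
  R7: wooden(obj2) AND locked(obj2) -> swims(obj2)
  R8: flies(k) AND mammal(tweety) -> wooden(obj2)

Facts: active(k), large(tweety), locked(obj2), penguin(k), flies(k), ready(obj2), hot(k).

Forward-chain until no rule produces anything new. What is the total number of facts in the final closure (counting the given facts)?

14

[1] R3 [hot(k) AND ready(obj2) -> has_feathers(obj2)]; R5 [locked(obj2) AND flies(k) -> mammal(tweety)]. ⇒ new: has_feathers(obj2), mammal(tweety).
[2] R2 [has_feathers(obj2) -> green(obj2)]; R8 [flies(k) AND mammal(tweety) -> wooden(obj2)]. ⇒ new: green(obj2), wooden(obj2).
[3] R4 [green(obj2) AND penguin(k) AND mammal(tweety) -> approved(tweety)]; R7 [wooden(obj2) AND locked(obj2) -> swims(obj2)]. ⇒ new: approved(tweety), swims(obj2).
[4] R1 [wooden(obj2) AND approved(tweety) -> bird(tweety)]. ⇒ new: bird(tweety).
Closure: {active(k), approved(tweety), bird(tweety), flies(k), green(obj2), has_feathers(obj2), hot(k), large(tweety), locked(obj2), mammal(tweety), penguin(k), ready(obj2), swims(obj2), wooden(obj2)} — 14 facts.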